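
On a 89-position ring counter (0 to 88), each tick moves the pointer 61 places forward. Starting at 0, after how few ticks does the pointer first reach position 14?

The inverse of 61 mod 89 is 54 (since 61·54 = 3294 ≡ 1).
So x ≡ 54·14 = 756 ≡ 44 (mod 89).

44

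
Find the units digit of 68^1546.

The units digit of 68^n cycles with period 4: 8, 4, 2, 6, …
1546 mod 4 = 2, so the last digit matches 8^2 = 4.

4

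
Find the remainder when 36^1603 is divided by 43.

36

Square-and-reduce mod 43: 36^1≡36, 36^2≡6, 36^4≡36, 36^8≡6, 36^16≡36, 36^32≡6, 36^64≡36, 36^128≡6, 36^256≡36, 36^512≡6, 36^1024≡36.
1603 = 1 + 2 + 64 + 512 + 1024, so 36^1603 ≡ 36·6·36·6·36 ≡ 36 (mod 43).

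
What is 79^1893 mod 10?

9

The units digit of 79^n cycles with period 2: 9, 1, …
1893 leaves remainder 1 on division by 2, so 79^1893 ends in 9.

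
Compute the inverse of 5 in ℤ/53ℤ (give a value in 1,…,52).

5·32 = 160 = 3·53 + 1, so 5⁻¹ ≡ 32 (mod 53).

32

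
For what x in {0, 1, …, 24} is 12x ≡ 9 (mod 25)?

The inverse of 12 mod 25 is 23 (since 12·23 = 276 ≡ 1).
So x ≡ 23·9 = 207 ≡ 7 (mod 25).

7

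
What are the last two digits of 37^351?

13

Square-and-reduce mod 100: 37^1≡37, 37^2≡69, 37^4≡61, 37^8≡21, 37^16≡41, 37^32≡81, 37^64≡61, 37^128≡21, 37^256≡41.
Since 351 = 1 + 2 + 4 + 8 + 16 + 64 + 256 in binary, 37^351 ≡ 37·69·61·21·41·61·41 ≡ 13 (mod 100).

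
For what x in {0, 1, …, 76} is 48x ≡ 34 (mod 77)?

The inverse of 48 mod 77 is 69 (since 48·69 = 3312 ≡ 1).
Multiplying both sides by 69: x ≡ 69·34 = 2346 ≡ 36 (mod 77).
Check: 48·36 = 1728 = 22·77 + 34.

36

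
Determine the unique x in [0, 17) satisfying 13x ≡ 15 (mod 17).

The inverse of 13 mod 17 is 4 (since 13·4 = 52 ≡ 1).
Multiplying both sides by 4: x ≡ 4·15 = 60 ≡ 9 (mod 17).

9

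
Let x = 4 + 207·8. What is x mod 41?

207·8 = 1656.
1656 = 40·41 + 16, so 1656 mod 41 = 16.
(4 + 16) mod 41 = 20.

20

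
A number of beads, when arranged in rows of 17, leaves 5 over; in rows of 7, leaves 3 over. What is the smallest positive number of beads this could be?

73

Since 7·5 ≡ 1 (mod 17), take x = 3 + 7·((5−3)·5 mod 17) = 3 + 7·10 = 73.
Check: 73 mod 17 = 5, 73 mod 7 = 3.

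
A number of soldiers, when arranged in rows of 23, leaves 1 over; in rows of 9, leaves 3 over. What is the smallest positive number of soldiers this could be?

93

x ≡ 3 (mod 9) gives x ∈ {3, 12, 21, 30, 39, 48, 57, 66, …}.
The first of these with x mod 23 = 1 is 93.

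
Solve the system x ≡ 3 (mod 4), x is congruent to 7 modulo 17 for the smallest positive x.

Since 17·1 ≡ 1 (mod 4), take x = 7 + 17·((3−7)·1 mod 4) = 7 + 17·0 = 7.
Check: 7 mod 4 = 3, 7 mod 17 = 7.

7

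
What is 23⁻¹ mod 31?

31 = 1·23 + 8
23 = 2·8 + 7
8 = 1·7 + 1
7 = 7·1 + 0
Back-substituting gives 23·27 ≡ 1 (mod 31).

27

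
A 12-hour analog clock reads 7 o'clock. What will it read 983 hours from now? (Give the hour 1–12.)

6

983 − 81·12 = 11, so 983 ≡ 11 (mod 12).
7 + 11 → 6 on a 12-hour dial.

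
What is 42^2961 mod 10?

2

Last digits of 2^n: 2, 4, 8, 6 (period 4).
2961 leaves remainder 1 on division by 4, so 42^2961 ends in 2.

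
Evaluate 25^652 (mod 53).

42

Square-and-reduce mod 53: 25^1≡25, 25^2≡42, 25^4≡15, 25^8≡13, 25^16≡10, 25^32≡47, 25^64≡36, 25^128≡24, 25^256≡46, 25^512≡49.
Since 652 = 4 + 8 + 128 + 512 in binary, 25^652 ≡ 15·13·24·49 ≡ 42 (mod 53).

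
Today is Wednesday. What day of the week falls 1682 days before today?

Monday

1682 mod 7 = 2 (since 240·7 = 1680).
Wednesday − 2 days → Monday.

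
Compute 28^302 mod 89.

5

By repeated squaring mod 89: 28^1≡28, 28^2≡72, 28^4≡22, 28^8≡39, 28^16≡8, 28^32≡64, 28^64≡2, 28^128≡4, 28^256≡16.
302 = 2 + 4 + 8 + 32 + 256, so 28^302 ≡ 72·22·39·64·16 ≡ 5 (mod 89).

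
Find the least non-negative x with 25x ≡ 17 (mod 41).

The inverse of 25 mod 41 is 23 (since 25·23 = 575 ≡ 1).
Multiplying both sides by 23: x ≡ 23·17 = 391 ≡ 22 (mod 41).

22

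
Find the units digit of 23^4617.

3

Powers of 3 mod 10 repeat with period 4: 3, 9, 7, 1.
4617 leaves remainder 1 on division by 4, so 23^4617 ends in 3.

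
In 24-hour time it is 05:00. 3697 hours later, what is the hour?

Dividing 3697 by 24 gives quotient 154 and remainder 1.
(5 + 1) mod 24 = 6.

6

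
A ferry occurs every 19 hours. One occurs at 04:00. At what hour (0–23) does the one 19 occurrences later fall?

5

19·19 = 361.
361 = 15·24 + 1, so 361 mod 24 = 1.
(4 + 1) mod 24 = 5.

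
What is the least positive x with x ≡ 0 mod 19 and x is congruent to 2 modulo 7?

114

x ≡ 2 (mod 7) gives x ∈ {2, 9, 16, 23, 30, 37, 44, 51, …}.
The first of these with x mod 19 = 0 is 114.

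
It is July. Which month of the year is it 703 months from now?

703 − 58·12 = 7, so 703 ≡ 7 (mod 12).
July + 7 months → February.

February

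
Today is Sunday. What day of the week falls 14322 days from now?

Sunday

Dividing 14322 by 7 gives quotient 2046 and remainder 0.
Sunday + 0 days → Sunday.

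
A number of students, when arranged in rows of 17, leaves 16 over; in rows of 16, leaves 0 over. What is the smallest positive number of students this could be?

16

x ≡ 0 (mod 16) gives x ∈ {0, 16}.
The first of these with x mod 17 = 16 is 16.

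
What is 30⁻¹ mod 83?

36

30·36 = 1080 = 13·83 + 1, so 30⁻¹ ≡ 36 (mod 83).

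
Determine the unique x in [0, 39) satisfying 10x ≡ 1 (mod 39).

10⁻¹ ≡ 4 (mod 39) because 10·4 = 40 = 1·39 + 1.
Multiplying both sides by 4: x ≡ 4·1 = 4 ≡ 4 (mod 39).

4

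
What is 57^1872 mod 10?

Powers of 7 mod 10 repeat with period 4: 7, 9, 3, 1.
1872 mod 4 = 0, so the last digit matches 7^4 = 1.

1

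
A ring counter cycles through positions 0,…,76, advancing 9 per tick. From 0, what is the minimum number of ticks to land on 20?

45

The inverse of 9 mod 77 is 60 (since 9·60 = 540 ≡ 1).
So x ≡ 60·20 = 1200 ≡ 45 (mod 77).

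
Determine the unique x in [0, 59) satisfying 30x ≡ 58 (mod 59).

57

The inverse of 30 mod 59 is 2 (since 30·2 = 60 ≡ 1).
Multiplying both sides by 2: x ≡ 2·58 = 116 ≡ 57 (mod 59).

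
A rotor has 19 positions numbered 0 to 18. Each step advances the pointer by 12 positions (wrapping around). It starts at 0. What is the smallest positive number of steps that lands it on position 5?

2

The inverse of 12 mod 19 is 8 (since 12·8 = 96 ≡ 1).
Multiplying both sides by 8: x ≡ 8·5 = 40 ≡ 2 (mod 19).
Check: 12·2 = 24 = 1·19 + 5.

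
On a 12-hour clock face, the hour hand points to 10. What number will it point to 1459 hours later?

1459 − 121·12 = 7, so 1459 ≡ 7 (mod 12).
10 + 7 → 5 on a 12-hour dial.

5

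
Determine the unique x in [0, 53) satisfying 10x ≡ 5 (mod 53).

27

The inverse of 10 mod 53 is 16 (since 10·16 = 160 ≡ 1).
Multiplying both sides by 16: x ≡ 16·5 = 80 ≡ 27 (mod 53).
Check: 10·27 = 270 = 5·53 + 5.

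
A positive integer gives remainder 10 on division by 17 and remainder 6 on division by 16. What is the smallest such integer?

214

x ≡ 6 (mod 16) gives x ∈ {6, 22, 38, 54, 70, 86, 102, 118, …}.
The first of these with x mod 17 = 10 is 214.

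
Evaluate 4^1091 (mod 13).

Successive squares of 4 mod 13: 4^1≡4, 4^2≡3, 4^4≡9, 4^8≡3, 4^16≡9, 4^32≡3, 4^64≡9, 4^128≡3, 4^256≡9, 4^512≡3, 4^1024≡9.
1091 = 1 + 2 + 64 + 1024, so 4^1091 ≡ 4·3·9·9 ≡ 10 (mod 13).

10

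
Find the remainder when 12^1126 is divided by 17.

By repeated squaring mod 17: 12^1≡12, 12^2≡8, 12^4≡13, 12^8≡16, 12^16≡1, 12^32≡1, 12^64≡1, 12^128≡1, 12^256≡1, 12^512≡1, 12^1024≡1.
1126 = 2 + 4 + 32 + 64 + 1024, so 12^1126 ≡ 8·13·1·1·1 ≡ 2 (mod 17).

2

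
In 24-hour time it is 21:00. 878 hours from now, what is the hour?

878 − 36·24 = 14, so 878 ≡ 14 (mod 24).
(21 + 14) mod 24 = 11.

11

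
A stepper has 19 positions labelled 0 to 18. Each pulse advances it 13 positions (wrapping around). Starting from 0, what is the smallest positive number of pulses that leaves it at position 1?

13·3 = 39 = 2·19 + 1, so 13⁻¹ ≡ 3 (mod 19).

3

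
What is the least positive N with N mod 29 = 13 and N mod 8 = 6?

158

x ≡ 6 (mod 8) gives x ∈ {6, 14, 22, 30, 38, 46, 54, 62, …}.
The first of these with x mod 29 = 13 is 158.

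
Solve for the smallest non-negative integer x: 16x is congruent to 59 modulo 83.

The inverse of 16 mod 83 is 26 (since 16·26 = 416 ≡ 1).
So x ≡ 26·59 = 1534 ≡ 40 (mod 83).

40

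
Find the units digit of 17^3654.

Last digits of 7^n: 7, 9, 3, 1 (period 4).
3654 mod 4 = 2, so the last digit matches 7^2 = 9.

9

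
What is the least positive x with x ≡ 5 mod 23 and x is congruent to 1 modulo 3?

28

Since 3·8 ≡ 1 (mod 23), take x = 1 + 3·((5−1)·8 mod 23) = 1 + 3·9 = 28.
Check: 28 mod 23 = 5, 28 mod 3 = 1.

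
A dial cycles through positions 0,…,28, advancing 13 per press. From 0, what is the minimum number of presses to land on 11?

The inverse of 13 mod 29 is 9 (since 13·9 = 117 ≡ 1).
So x ≡ 9·11 = 99 ≡ 12 (mod 29).
Check: 13·12 = 156 = 5·29 + 11.

12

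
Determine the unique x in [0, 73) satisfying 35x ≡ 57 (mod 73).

35

The inverse of 35 mod 73 is 48 (since 35·48 = 1680 ≡ 1).
Multiplying both sides by 48: x ≡ 48·57 = 2736 ≡ 35 (mod 73).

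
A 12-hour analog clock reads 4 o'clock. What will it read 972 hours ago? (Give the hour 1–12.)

Dividing 972 by 12 gives quotient 81 and remainder 0.
4 − 0 → 4 on a 12-hour dial.

4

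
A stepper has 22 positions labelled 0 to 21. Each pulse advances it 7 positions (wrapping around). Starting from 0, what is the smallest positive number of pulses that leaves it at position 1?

19

7·19 = 133 = 6·22 + 1, so 7⁻¹ ≡ 19 (mod 22).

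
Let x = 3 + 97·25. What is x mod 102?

82

97·25 = 2425.
2425 = 23·102 + 79, so 2425 mod 102 = 79.
(3 + 79) mod 102 = 82.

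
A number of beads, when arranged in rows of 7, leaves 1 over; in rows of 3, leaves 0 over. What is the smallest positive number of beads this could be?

15

x ≡ 0 (mod 3) gives x ∈ {0, 3, 6, 9, 12, 15}.
The first of these with x mod 7 = 1 is 15.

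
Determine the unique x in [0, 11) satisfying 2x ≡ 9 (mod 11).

The inverse of 2 mod 11 is 6 (since 2·6 = 12 ≡ 1).
Multiplying both sides by 6: x ≡ 6·9 = 54 ≡ 10 (mod 11).
Check: 2·10 = 20 = 1·11 + 9.

10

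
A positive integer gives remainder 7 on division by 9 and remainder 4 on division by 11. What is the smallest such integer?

70

x ≡ 7 (mod 9) gives x ∈ {7, 16, 25, 34, 43, 52, 61, 70}.
The first of these with x mod 11 = 4 is 70.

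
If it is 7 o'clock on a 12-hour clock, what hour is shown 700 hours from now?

11

Dividing 700 by 12 gives quotient 58 and remainder 4.
7 + 4 → 11 on a 12-hour dial.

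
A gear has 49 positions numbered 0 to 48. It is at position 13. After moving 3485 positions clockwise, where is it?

19

Dividing 3485 by 49 gives quotient 71 and remainder 6.
(13 + 6) mod 49 = 19.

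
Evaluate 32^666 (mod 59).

Square-and-reduce mod 59: 32^1≡32, 32^2≡21, 32^4≡28, 32^8≡17, 32^16≡53, 32^32≡36, 32^64≡57, 32^128≡4, 32^256≡16, 32^512≡20.
666 = 2 + 8 + 16 + 128 + 512, so 32^666 ≡ 21·17·53·4·20 ≡ 35 (mod 59).

35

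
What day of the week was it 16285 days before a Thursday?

16285 = 2326·7 + 3, so 16285 mod 7 = 3.
Thursday − 3 days → Monday.

Monday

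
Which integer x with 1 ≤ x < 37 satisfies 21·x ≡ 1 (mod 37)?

30

21·30 = 630 = 17·37 + 1, so 21⁻¹ ≡ 30 (mod 37).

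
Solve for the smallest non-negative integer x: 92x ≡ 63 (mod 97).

65

The inverse of 92 mod 97 is 58 (since 92·58 = 5336 ≡ 1).
Multiplying both sides by 58: x ≡ 58·63 = 3654 ≡ 65 (mod 97).
Check: 92·65 = 5980 = 61·97 + 63.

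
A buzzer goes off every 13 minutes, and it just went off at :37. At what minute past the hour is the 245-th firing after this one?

245·13 = 3185.
Dividing 3185 by 60 gives quotient 53 and remainder 5.
(37 + 5) mod 60 = 42.

42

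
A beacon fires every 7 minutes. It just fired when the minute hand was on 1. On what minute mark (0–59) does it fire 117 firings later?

40

117·7 = 819.
819 = 13·60 + 39, so 819 mod 60 = 39.
(1 + 39) mod 60 = 40.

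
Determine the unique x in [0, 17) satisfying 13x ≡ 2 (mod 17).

The inverse of 13 mod 17 is 4 (since 13·4 = 52 ≡ 1).
So x ≡ 4·2 = 8 ≡ 8 (mod 17).

8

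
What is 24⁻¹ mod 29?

23

24·23 = 552 = 19·29 + 1, so 24⁻¹ ≡ 23 (mod 29).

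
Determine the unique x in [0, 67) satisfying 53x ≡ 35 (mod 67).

31

The inverse of 53 mod 67 is 43 (since 53·43 = 2279 ≡ 1).
So x ≡ 43·35 = 1505 ≡ 31 (mod 67).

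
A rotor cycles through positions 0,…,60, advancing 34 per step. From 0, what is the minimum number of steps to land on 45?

39

34⁻¹ ≡ 9 (mod 61) because 34·9 = 306 = 5·61 + 1.
So x ≡ 9·45 = 405 ≡ 39 (mod 61).
Check: 34·39 = 1326 = 21·61 + 45.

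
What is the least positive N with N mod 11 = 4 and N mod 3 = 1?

x ≡ 1 (mod 3) gives x ∈ {1, 4}.
The first of these with x mod 11 = 4 is 4.

4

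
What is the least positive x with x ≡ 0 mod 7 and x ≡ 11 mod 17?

28

Since 17·5 ≡ 1 (mod 7), take x = 11 + 17·((0−11)·5 mod 7) = 11 + 17·1 = 28.
Check: 28 mod 7 = 0, 28 mod 17 = 11.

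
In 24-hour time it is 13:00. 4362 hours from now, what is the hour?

7

4362 = 181·24 + 18, so 4362 mod 24 = 18.
(13 + 18) mod 24 = 7.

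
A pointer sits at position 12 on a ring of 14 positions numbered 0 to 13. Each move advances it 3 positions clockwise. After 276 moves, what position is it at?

276·3 = 828.
828 mod 14 = 2 (since 59·14 = 826).
(12 + 2) mod 14 = 0.

0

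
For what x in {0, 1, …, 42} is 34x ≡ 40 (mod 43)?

34⁻¹ ≡ 19 (mod 43) because 34·19 = 646 = 15·43 + 1.
So x ≡ 19·40 = 760 ≡ 29 (mod 43).

29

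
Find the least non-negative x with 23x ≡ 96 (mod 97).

59

The inverse of 23 mod 97 is 38 (since 23·38 = 874 ≡ 1).
So x ≡ 38·96 = 3648 ≡ 59 (mod 97).
Check: 23·59 = 1357 = 13·97 + 96.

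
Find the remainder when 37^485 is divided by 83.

Square-and-reduce mod 83: 37^1≡37, 37^2≡41, 37^4≡21, 37^8≡26, 37^16≡12, 37^32≡61, 37^64≡69, 37^128≡30, 37^256≡70.
Since 485 = 1 + 4 + 32 + 64 + 128 + 256 in binary, 37^485 ≡ 37·21·61·69·30·70 ≡ 11 (mod 83).

11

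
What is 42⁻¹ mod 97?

67

97 = 2·42 + 13
42 = 3·13 + 3
13 = 4·3 + 1
3 = 3·1 + 0
Back-substituting gives 42·67 ≡ 1 (mod 97).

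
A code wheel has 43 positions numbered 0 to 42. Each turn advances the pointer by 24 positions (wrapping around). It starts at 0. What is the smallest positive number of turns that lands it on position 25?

The inverse of 24 mod 43 is 9 (since 24·9 = 216 ≡ 1).
Multiplying both sides by 9: x ≡ 9·25 = 225 ≡ 10 (mod 43).

10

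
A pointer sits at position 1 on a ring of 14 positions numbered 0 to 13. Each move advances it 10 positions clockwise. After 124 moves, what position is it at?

124·10 = 1240.
Dividing 1240 by 14 gives quotient 88 and remainder 8.
(1 + 8) mod 14 = 9.

9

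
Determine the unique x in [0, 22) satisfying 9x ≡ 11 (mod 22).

11

9⁻¹ ≡ 5 (mod 22) because 9·5 = 45 = 2·22 + 1.
Multiplying both sides by 5: x ≡ 5·11 = 55 ≡ 11 (mod 22).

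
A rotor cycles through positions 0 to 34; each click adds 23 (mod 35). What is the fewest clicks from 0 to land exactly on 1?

23·32 = 736 = 21·35 + 1, so 23⁻¹ ≡ 32 (mod 35).

32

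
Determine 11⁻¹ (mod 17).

14

11·14 = 154 = 9·17 + 1, so 11⁻¹ ≡ 14 (mod 17).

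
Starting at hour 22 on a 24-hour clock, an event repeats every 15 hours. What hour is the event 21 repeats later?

21·15 = 315.
Dividing 315 by 24 gives quotient 13 and remainder 3.
(22 + 3) mod 24 = 1.

1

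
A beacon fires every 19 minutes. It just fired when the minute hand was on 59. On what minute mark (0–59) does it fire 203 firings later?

16

203·19 = 3857.
3857 = 64·60 + 17, so 3857 mod 60 = 17.
(59 + 17) mod 60 = 16.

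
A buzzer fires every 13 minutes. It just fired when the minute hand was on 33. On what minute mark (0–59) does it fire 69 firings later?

30

69·13 = 897.
897 − 14·60 = 57, so 897 ≡ 57 (mod 60).
(33 + 57) mod 60 = 30.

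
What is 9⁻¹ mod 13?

13 = 1·9 + 4
9 = 2·4 + 1
4 = 4·1 + 0
Back-substituting gives 9·3 ≡ 1 (mod 13).

3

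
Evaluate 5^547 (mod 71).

By repeated squaring mod 71: 5^1≡5, 5^2≡25, 5^4≡57, 5^8≡54, 5^16≡5, 5^32≡25, 5^64≡57, 5^128≡54, 5^256≡5, 5^512≡25.
Since 547 = 1 + 2 + 32 + 512 in binary, 5^547 ≡ 5·25·25·25 ≡ 25 (mod 71).

25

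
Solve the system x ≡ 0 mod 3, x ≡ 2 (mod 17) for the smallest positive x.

x ≡ 0 (mod 3) gives x ∈ {0, 3, 6, 9, 12, 15, 18, 21, …}.
The first of these with x mod 17 = 2 is 36.

36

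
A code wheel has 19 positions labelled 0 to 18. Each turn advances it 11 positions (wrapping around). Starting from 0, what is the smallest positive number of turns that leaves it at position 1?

19 = 1·11 + 8
11 = 1·8 + 3
8 = 2·3 + 2
3 = 1·2 + 1
2 = 2·1 + 0
Back-substituting gives 11·7 ≡ 1 (mod 19).

7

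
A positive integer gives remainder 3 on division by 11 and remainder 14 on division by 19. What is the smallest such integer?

x ≡ 3 (mod 11) gives x ∈ {3, 14}.
The first of these with x mod 19 = 14 is 14.

14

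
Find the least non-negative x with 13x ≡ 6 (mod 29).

13⁻¹ ≡ 9 (mod 29) because 13·9 = 117 = 4·29 + 1.
So x ≡ 9·6 = 54 ≡ 25 (mod 29).
Check: 13·25 = 325 = 11·29 + 6.

25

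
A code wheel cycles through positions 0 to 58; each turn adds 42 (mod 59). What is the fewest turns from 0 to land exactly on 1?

52

59 = 1·42 + 17
42 = 2·17 + 8
17 = 2·8 + 1
8 = 8·1 + 0
Back-substituting gives 42·52 ≡ 1 (mod 59).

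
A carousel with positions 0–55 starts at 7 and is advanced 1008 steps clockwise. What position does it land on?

7

1008 mod 56 = 0 (since 18·56 = 1008).
(7 + 0) mod 56 = 7.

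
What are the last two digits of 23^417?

By repeated squaring mod 100: 23^1≡23, 23^2≡29, 23^4≡41, 23^8≡81, 23^16≡61, 23^32≡21, 23^64≡41, 23^128≡81, 23^256≡61.
Since 417 = 1 + 32 + 128 + 256 in binary, 23^417 ≡ 23·21·81·61 ≡ 3 (mod 100).

03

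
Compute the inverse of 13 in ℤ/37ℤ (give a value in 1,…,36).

20

37 = 2·13 + 11
13 = 1·11 + 2
11 = 5·2 + 1
2 = 2·1 + 0
Back-substituting gives 13·20 ≡ 1 (mod 37).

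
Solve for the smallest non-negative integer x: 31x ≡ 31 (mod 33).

The inverse of 31 mod 33 is 16 (since 31·16 = 496 ≡ 1).
Multiplying both sides by 16: x ≡ 16·31 = 496 ≡ 1 (mod 33).

1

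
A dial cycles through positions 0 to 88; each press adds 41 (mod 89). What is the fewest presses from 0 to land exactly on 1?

76

89 = 2·41 + 7
41 = 5·7 + 6
7 = 1·6 + 1
6 = 6·1 + 0
Back-substituting gives 41·76 ≡ 1 (mod 89).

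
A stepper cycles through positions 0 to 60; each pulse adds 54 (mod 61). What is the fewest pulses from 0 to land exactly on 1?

54·26 = 1404 = 23·61 + 1, so 54⁻¹ ≡ 26 (mod 61).

26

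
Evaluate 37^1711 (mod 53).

By repeated squaring mod 53: 37^1≡37, 37^2≡44, 37^4≡28, 37^8≡42, 37^16≡15, 37^32≡13, 37^64≡10, 37^128≡47, 37^256≡36, 37^512≡24, 37^1024≡46.
Since 1711 = 1 + 2 + 4 + 8 + 32 + 128 + 512 + 1024 in binary, 37^1711 ≡ 37·44·28·42·13·47·24·46 ≡ 11 (mod 53).

11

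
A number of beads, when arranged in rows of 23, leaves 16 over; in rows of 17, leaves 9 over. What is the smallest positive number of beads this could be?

315

x ≡ 9 (mod 17) gives x ∈ {9, 26, 43, 60, 77, 94, 111, 128, …}.
The first of these with x mod 23 = 16 is 315.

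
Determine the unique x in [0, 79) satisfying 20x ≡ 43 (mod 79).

14

20⁻¹ ≡ 4 (mod 79) because 20·4 = 80 = 1·79 + 1.
Multiplying both sides by 4: x ≡ 4·43 = 172 ≡ 14 (mod 79).
Check: 20·14 = 280 = 3·79 + 43.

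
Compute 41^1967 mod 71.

Successive squares of 41 mod 71: 41^1≡41, 41^2≡48, 41^4≡32, 41^8≡30, 41^16≡48, 41^32≡32, 41^64≡30, 41^128≡48, 41^256≡32, 41^512≡30, 41^1024≡48.
1967 = 1 + 2 + 4 + 8 + 32 + 128 + 256 + 512 + 1024, so 41^1967 ≡ 41·48·32·30·32·48·32·30·48 ≡ 70 (mod 71).

70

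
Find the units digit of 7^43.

Powers of 7 mod 10 repeat with period 4: 7, 9, 3, 1.
43 mod 4 = 3, so the last digit matches 7^3 = 3.

3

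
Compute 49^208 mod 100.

Successive squares of 49 mod 100: 49^1≡49, 49^2≡1, 49^4≡1, 49^8≡1, 49^16≡1, 49^32≡1, 49^64≡1, 49^128≡1.
208 = 16 + 64 + 128, so 49^208 ≡ 1·1·1 ≡ 1 (mod 100).

1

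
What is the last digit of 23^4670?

Powers of 3 mod 10 repeat with period 4: 3, 9, 7, 1.
4670 leaves remainder 2 on division by 4, so 23^4670 ends in 9.

9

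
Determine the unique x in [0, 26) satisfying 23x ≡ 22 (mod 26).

10

23⁻¹ ≡ 17 (mod 26) because 23·17 = 391 = 15·26 + 1.
Multiplying both sides by 17: x ≡ 17·22 = 374 ≡ 10 (mod 26).
Check: 23·10 = 230 = 8·26 + 22.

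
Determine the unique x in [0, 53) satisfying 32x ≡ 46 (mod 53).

18

32⁻¹ ≡ 5 (mod 53) because 32·5 = 160 = 3·53 + 1.
Multiplying both sides by 5: x ≡ 5·46 = 230 ≡ 18 (mod 53).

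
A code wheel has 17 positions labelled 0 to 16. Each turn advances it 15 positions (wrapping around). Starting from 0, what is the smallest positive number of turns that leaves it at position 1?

8

15·8 = 120 = 7·17 + 1, so 15⁻¹ ≡ 8 (mod 17).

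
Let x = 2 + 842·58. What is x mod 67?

62

842·58 = 48836.
48836 = 728·67 + 60, so 48836 mod 67 = 60.
(2 + 60) mod 67 = 62.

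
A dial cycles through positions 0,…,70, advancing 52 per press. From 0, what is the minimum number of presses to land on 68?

The inverse of 52 mod 71 is 56 (since 52·56 = 2912 ≡ 1).
So x ≡ 56·68 = 3808 ≡ 45 (mod 71).
Check: 52·45 = 2340 = 32·71 + 68.

45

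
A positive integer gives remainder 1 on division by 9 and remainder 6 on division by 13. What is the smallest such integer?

Since 13·7 ≡ 1 (mod 9), take x = 6 + 13·((1−6)·7 mod 9) = 6 + 13·1 = 19.
Check: 19 mod 9 = 1, 19 mod 13 = 6.

19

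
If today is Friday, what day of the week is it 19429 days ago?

Monday

19429 − 2775·7 = 4, so 19429 ≡ 4 (mod 7).
Friday − 4 days → Monday.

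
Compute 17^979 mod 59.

21

By repeated squaring mod 59: 17^1≡17, 17^2≡53, 17^4≡36, 17^8≡57, 17^16≡4, 17^32≡16, 17^64≡20, 17^128≡46, 17^256≡51, 17^512≡5.
Since 979 = 1 + 2 + 16 + 64 + 128 + 256 + 512 in binary, 17^979 ≡ 17·53·4·20·46·51·5 ≡ 21 (mod 59).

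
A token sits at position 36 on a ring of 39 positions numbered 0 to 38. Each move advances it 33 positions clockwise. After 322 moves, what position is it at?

15

322·33 = 10626.
10626 − 272·39 = 18, so 10626 ≡ 18 (mod 39).
(36 + 18) mod 39 = 15.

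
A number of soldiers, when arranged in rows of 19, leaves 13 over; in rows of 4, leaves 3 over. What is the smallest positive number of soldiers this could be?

x ≡ 3 (mod 4) gives x ∈ {3, 7, 11, 15, 19, 23, 27, 31, …}.
The first of these with x mod 19 = 13 is 51.

51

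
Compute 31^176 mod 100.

Successive squares of 31 mod 100: 31^1≡31, 31^2≡61, 31^4≡21, 31^8≡41, 31^16≡81, 31^32≡61, 31^64≡21, 31^128≡41.
176 = 16 + 32 + 128, so 31^176 ≡ 81·61·41 ≡ 81 (mod 100).

81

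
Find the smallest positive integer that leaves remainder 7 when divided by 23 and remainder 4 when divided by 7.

53

x ≡ 4 (mod 7) gives x ∈ {4, 11, 18, 25, 32, 39, 46, 53}.
The first of these with x mod 23 = 7 is 53.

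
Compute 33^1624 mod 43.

Successive squares of 33 mod 43: 33^1≡33, 33^2≡14, 33^4≡24, 33^8≡17, 33^16≡31, 33^32≡15, 33^64≡10, 33^128≡14, 33^256≡24, 33^512≡17, 33^1024≡31.
1624 = 8 + 16 + 64 + 512 + 1024, so 33^1624 ≡ 17·31·10·17·31 ≡ 6 (mod 43).

6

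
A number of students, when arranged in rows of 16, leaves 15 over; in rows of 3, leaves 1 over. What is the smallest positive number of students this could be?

31

Since 3·11 ≡ 1 (mod 16), take x = 1 + 3·((15−1)·11 mod 16) = 1 + 3·10 = 31.
Check: 31 mod 16 = 15, 31 mod 3 = 1.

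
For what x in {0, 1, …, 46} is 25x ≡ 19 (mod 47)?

44

25⁻¹ ≡ 32 (mod 47) because 25·32 = 800 = 17·47 + 1.
Multiplying both sides by 32: x ≡ 32·19 = 608 ≡ 44 (mod 47).
Check: 25·44 = 1100 = 23·47 + 19.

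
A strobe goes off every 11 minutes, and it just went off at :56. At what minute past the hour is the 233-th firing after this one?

39

233·11 = 2563.
Dividing 2563 by 60 gives quotient 42 and remainder 43.
(56 + 43) mod 60 = 39.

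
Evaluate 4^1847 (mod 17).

Square-and-reduce mod 17: 4^1≡4, 4^2≡16, 4^4≡1, 4^8≡1, 4^16≡1, 4^32≡1, 4^64≡1, 4^128≡1, 4^256≡1, 4^512≡1, 4^1024≡1.
Since 1847 = 1 + 2 + 4 + 16 + 32 + 256 + 512 + 1024 in binary, 4^1847 ≡ 4·16·1·1·1·1·1·1 ≡ 13 (mod 17).

13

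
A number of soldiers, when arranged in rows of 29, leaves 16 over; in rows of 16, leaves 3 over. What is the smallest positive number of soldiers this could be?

Since 16·20 ≡ 1 (mod 29), take x = 3 + 16·((16−3)·20 mod 29) = 3 + 16·28 = 451.
Check: 451 mod 29 = 16, 451 mod 16 = 3.

451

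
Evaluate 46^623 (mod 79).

By repeated squaring mod 79: 46^1≡46, 46^2≡62, 46^4≡52, 46^8≡18, 46^16≡8, 46^32≡64, 46^64≡67, 46^128≡65, 46^256≡38, 46^512≡22.
623 = 1 + 2 + 4 + 8 + 32 + 64 + 512, so 46^623 ≡ 46·62·52·18·64·67·22 ≡ 67 (mod 79).

67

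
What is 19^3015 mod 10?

9

Powers of 9 mod 10 repeat with period 2: 9, 1.
3015 leaves remainder 1 on division by 2, so 19^3015 ends in 9.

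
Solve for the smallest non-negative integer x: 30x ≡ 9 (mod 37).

The inverse of 30 mod 37 is 21 (since 30·21 = 630 ≡ 1).
Multiplying both sides by 21: x ≡ 21·9 = 189 ≡ 4 (mod 37).

4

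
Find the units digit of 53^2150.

Last digits of 3^n: 3, 9, 7, 1 (period 4).
2150 leaves remainder 2 on division by 4, so 53^2150 ends in 9.

9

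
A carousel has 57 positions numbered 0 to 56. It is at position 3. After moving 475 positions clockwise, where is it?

475 = 8·57 + 19, so 475 mod 57 = 19.
(3 + 19) mod 57 = 22.

22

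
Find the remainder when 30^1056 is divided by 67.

Successive squares of 30 mod 67: 30^1≡30, 30^2≡29, 30^4≡37, 30^8≡29, 30^16≡37, 30^32≡29, 30^64≡37, 30^128≡29, 30^256≡37, 30^512≡29, 30^1024≡37.
Since 1056 = 32 + 1024 in binary, 30^1056 ≡ 29·37 ≡ 1 (mod 67).

1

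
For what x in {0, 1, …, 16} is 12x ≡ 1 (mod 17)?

12⁻¹ ≡ 10 (mod 17) because 12·10 = 120 = 7·17 + 1.
So x ≡ 10·1 = 10 ≡ 10 (mod 17).

10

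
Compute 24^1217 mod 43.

9

By repeated squaring mod 43: 24^1≡24, 24^2≡17, 24^4≡31, 24^8≡15, 24^16≡10, 24^32≡14, 24^64≡24, 24^128≡17, 24^256≡31, 24^512≡15, 24^1024≡10.
Since 1217 = 1 + 64 + 128 + 1024 in binary, 24^1217 ≡ 24·24·17·10 ≡ 9 (mod 43).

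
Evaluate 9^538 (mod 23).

18

By repeated squaring mod 23: 9^1≡9, 9^2≡12, 9^4≡6, 9^8≡13, 9^16≡8, 9^32≡18, 9^64≡2, 9^128≡4, 9^256≡16, 9^512≡3.
538 = 2 + 8 + 16 + 512, so 9^538 ≡ 12·13·8·3 ≡ 18 (mod 23).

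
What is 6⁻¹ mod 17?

17 = 2·6 + 5
6 = 1·5 + 1
5 = 5·1 + 0
Back-substituting gives 6·3 ≡ 1 (mod 17).

3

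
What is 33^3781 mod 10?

Powers of 3 mod 10 repeat with period 4: 3, 9, 7, 1.
3781 mod 4 = 1, so the last digit matches 3^1 = 3.

3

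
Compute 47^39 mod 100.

Successive squares of 47 mod 100: 47^1≡47, 47^2≡9, 47^4≡81, 47^8≡61, 47^16≡21, 47^32≡41.
39 = 1 + 2 + 4 + 32, so 47^39 ≡ 47·9·81·41 ≡ 83 (mod 100).

83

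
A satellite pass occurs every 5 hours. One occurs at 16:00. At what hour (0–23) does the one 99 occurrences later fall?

99·5 = 495.
Dividing 495 by 24 gives quotient 20 and remainder 15.
(16 + 15) mod 24 = 7.

7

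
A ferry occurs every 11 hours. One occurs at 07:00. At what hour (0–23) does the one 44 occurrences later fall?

44·11 = 484.
484 = 20·24 + 4, so 484 mod 24 = 4.
(7 + 4) mod 24 = 11.

11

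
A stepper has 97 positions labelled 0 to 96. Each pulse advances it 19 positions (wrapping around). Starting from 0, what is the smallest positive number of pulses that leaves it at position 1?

97 = 5·19 + 2
19 = 9·2 + 1
2 = 2·1 + 0
Back-substituting gives 19·46 ≡ 1 (mod 97).

46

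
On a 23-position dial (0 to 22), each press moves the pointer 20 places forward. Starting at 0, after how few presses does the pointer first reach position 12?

The inverse of 20 mod 23 is 15 (since 20·15 = 300 ≡ 1).
Multiplying both sides by 15: x ≡ 15·12 = 180 ≡ 19 (mod 23).
Check: 20·19 = 380 = 16·23 + 12.

19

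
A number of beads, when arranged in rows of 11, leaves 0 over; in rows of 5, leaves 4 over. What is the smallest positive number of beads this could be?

44

Since 5·9 ≡ 1 (mod 11), take x = 4 + 5·((0−4)·9 mod 11) = 4 + 5·8 = 44.
Check: 44 mod 11 = 0, 44 mod 5 = 4.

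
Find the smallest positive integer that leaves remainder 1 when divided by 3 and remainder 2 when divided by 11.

x ≡ 1 (mod 3) gives x ∈ {1, 4, 7, 10, 13}.
The first of these with x mod 11 = 2 is 13.

13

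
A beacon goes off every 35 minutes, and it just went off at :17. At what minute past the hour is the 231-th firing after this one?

231·35 = 8085.
8085 = 134·60 + 45, so 8085 mod 60 = 45.
(17 + 45) mod 60 = 2.

2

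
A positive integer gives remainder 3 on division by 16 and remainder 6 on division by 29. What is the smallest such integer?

35

x ≡ 3 (mod 16) gives x ∈ {3, 19, 35}.
The first of these with x mod 29 = 6 is 35.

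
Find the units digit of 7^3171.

Powers of 7 mod 10 repeat with period 4: 7, 9, 3, 1.
3171 mod 4 = 3, so the last digit matches 7^3 = 3.

3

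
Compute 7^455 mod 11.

By repeated squaring mod 11: 7^1≡7, 7^2≡5, 7^4≡3, 7^8≡9, 7^16≡4, 7^32≡5, 7^64≡3, 7^128≡9, 7^256≡4.
455 = 1 + 2 + 4 + 64 + 128 + 256, so 7^455 ≡ 7·5·3·3·9·4 ≡ 10 (mod 11).

10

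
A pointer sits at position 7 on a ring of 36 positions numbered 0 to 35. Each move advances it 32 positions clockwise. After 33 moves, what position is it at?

19

33·32 = 1056.
Dividing 1056 by 36 gives quotient 29 and remainder 12.
(7 + 12) mod 36 = 19.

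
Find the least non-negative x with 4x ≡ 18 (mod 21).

15

4⁻¹ ≡ 16 (mod 21) because 4·16 = 64 = 3·21 + 1.
Multiplying both sides by 16: x ≡ 16·18 = 288 ≡ 15 (mod 21).
Check: 4·15 = 60 = 2·21 + 18.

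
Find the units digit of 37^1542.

Last digits of 7^n: 7, 9, 3, 1 (period 4).
1542 mod 4 = 2, so the last digit matches 7^2 = 9.

9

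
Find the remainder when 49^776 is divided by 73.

8

Square-and-reduce mod 73: 49^1≡49, 49^2≡65, 49^4≡64, 49^8≡8, 49^16≡64, 49^32≡8, 49^64≡64, 49^128≡8, 49^256≡64, 49^512≡8.
776 = 8 + 256 + 512, so 49^776 ≡ 8·64·8 ≡ 8 (mod 73).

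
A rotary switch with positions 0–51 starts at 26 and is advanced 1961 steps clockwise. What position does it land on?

1961 = 37·52 + 37, so 1961 mod 52 = 37.
(26 + 37) mod 52 = 11.

11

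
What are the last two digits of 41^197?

Square-and-reduce mod 100: 41^1≡41, 41^2≡81, 41^4≡61, 41^8≡21, 41^16≡41, 41^32≡81, 41^64≡61, 41^128≡21.
197 = 1 + 4 + 64 + 128, so 41^197 ≡ 41·61·61·21 ≡ 81 (mod 100).

81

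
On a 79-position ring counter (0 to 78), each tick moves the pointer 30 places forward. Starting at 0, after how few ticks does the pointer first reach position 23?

35

30⁻¹ ≡ 29 (mod 79) because 30·29 = 870 = 11·79 + 1.
So x ≡ 29·23 = 667 ≡ 35 (mod 79).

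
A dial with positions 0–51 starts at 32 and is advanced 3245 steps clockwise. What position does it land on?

1

3245 = 62·52 + 21, so 3245 mod 52 = 21.
(32 + 21) mod 52 = 1.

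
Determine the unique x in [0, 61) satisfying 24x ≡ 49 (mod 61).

The inverse of 24 mod 61 is 28 (since 24·28 = 672 ≡ 1).
So x ≡ 28·49 = 1372 ≡ 30 (mod 61).

30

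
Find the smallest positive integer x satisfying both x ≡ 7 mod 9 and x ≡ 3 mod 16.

115

x ≡ 7 (mod 9) gives x ∈ {7, 16, 25, 34, 43, 52, 61, 70, …}.
The first of these with x mod 16 = 3 is 115.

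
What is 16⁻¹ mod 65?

61

16·61 = 976 = 15·65 + 1, so 16⁻¹ ≡ 61 (mod 65).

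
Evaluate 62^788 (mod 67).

Successive squares of 62 mod 67: 62^1≡62, 62^2≡25, 62^4≡22, 62^8≡15, 62^16≡24, 62^32≡40, 62^64≡59, 62^128≡64, 62^256≡9, 62^512≡14.
788 = 4 + 16 + 256 + 512, so 62^788 ≡ 22·24·9·14 ≡ 64 (mod 67).

64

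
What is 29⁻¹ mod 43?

3

43 = 1·29 + 14
29 = 2·14 + 1
14 = 14·1 + 0
Back-substituting gives 29·3 ≡ 1 (mod 43).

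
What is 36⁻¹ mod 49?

49 = 1·36 + 13
36 = 2·13 + 10
13 = 1·10 + 3
10 = 3·3 + 1
3 = 3·1 + 0
Back-substituting gives 36·15 ≡ 1 (mod 49).

15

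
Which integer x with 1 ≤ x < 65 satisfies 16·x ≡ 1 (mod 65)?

61

65 = 4·16 + 1
16 = 16·1 + 0
Back-substituting gives 16·61 ≡ 1 (mod 65).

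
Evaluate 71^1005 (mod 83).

Successive squares of 71 mod 83: 71^1≡71, 71^2≡61, 71^4≡69, 71^8≡30, 71^16≡70, 71^32≡3, 71^64≡9, 71^128≡81, 71^256≡4, 71^512≡16.
Since 1005 = 1 + 4 + 8 + 32 + 64 + 128 + 256 + 512 in binary, 71^1005 ≡ 71·69·30·3·9·81·4·16 ≡ 57 (mod 83).

57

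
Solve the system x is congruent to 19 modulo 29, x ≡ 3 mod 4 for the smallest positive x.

19

Since 4·22 ≡ 1 (mod 29), take x = 3 + 4·((19−3)·22 mod 29) = 3 + 4·4 = 19.
Check: 19 mod 29 = 19, 19 mod 4 = 3.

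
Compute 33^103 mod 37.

34

Successive squares of 33 mod 37: 33^1≡33, 33^2≡16, 33^4≡34, 33^8≡9, 33^16≡7, 33^32≡12, 33^64≡33.
103 = 1 + 2 + 4 + 32 + 64, so 33^103 ≡ 33·16·34·12·33 ≡ 34 (mod 37).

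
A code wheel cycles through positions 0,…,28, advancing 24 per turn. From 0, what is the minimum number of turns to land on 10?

27

The inverse of 24 mod 29 is 23 (since 24·23 = 552 ≡ 1).
So x ≡ 23·10 = 230 ≡ 27 (mod 29).
Check: 24·27 = 648 = 22·29 + 10.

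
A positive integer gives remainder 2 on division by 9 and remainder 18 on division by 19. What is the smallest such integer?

x ≡ 2 (mod 9) gives x ∈ {2, 11, 20, 29, 38, 47, 56}.
The first of these with x mod 19 = 18 is 56.

56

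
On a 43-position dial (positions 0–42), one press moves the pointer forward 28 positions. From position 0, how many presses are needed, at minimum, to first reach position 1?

20

28·20 = 560 = 13·43 + 1, so 28⁻¹ ≡ 20 (mod 43).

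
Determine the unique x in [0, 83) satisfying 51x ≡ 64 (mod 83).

81

The inverse of 51 mod 83 is 70 (since 51·70 = 3570 ≡ 1).
Multiplying both sides by 70: x ≡ 70·64 = 4480 ≡ 81 (mod 83).
Check: 51·81 = 4131 = 49·83 + 64.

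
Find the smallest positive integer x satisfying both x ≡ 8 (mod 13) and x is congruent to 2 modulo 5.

x ≡ 2 (mod 5) gives x ∈ {2, 7, 12, 17, 22, 27, 32, 37, …}.
The first of these with x mod 13 = 8 is 47.

47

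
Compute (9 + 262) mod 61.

27

Dividing 262 by 61 gives quotient 4 and remainder 18.
(9 + 18) mod 61 = 27.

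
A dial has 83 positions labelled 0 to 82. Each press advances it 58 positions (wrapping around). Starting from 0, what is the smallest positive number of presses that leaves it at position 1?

58·73 = 4234 = 51·83 + 1, so 58⁻¹ ≡ 73 (mod 83).

73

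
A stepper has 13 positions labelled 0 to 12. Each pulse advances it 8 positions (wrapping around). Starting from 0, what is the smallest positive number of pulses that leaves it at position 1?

13 = 1·8 + 5
8 = 1·5 + 3
5 = 1·3 + 2
3 = 1·2 + 1
2 = 2·1 + 0
Back-substituting gives 8·5 ≡ 1 (mod 13).

5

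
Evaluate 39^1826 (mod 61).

Square-and-reduce mod 61: 39^1≡39, 39^2≡57, 39^4≡16, 39^8≡12, 39^16≡22, 39^32≡57, 39^64≡16, 39^128≡12, 39^256≡22, 39^512≡57, 39^1024≡16.
1826 = 2 + 32 + 256 + 512 + 1024, so 39^1826 ≡ 57·57·22·57·16 ≡ 42 (mod 61).

42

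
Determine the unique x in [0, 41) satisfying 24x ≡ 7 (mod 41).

The inverse of 24 mod 41 is 12 (since 24·12 = 288 ≡ 1).
Multiplying both sides by 12: x ≡ 12·7 = 84 ≡ 2 (mod 41).

2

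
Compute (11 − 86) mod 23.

86 = 3·23 + 17, so 86 mod 23 = 17.
(11 − 17) mod 23 = 17.

17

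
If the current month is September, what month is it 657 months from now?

June

657 = 54·12 + 9, so 657 mod 12 = 9.
September + 9 months → June.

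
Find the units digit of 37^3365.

7

Last digits of 7^n: 7, 9, 3, 1 (period 4).
3365 leaves remainder 1 on division by 4, so 37^3365 ends in 7.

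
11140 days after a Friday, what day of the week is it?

Monday

11140 mod 7 = 3 (since 1591·7 = 11137).
Friday + 3 days → Monday.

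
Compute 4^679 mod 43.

1

Successive squares of 4 mod 43: 4^1≡4, 4^2≡16, 4^4≡41, 4^8≡4, 4^16≡16, 4^32≡41, 4^64≡4, 4^128≡16, 4^256≡41, 4^512≡4.
Since 679 = 1 + 2 + 4 + 32 + 128 + 512 in binary, 4^679 ≡ 4·16·41·41·16·4 ≡ 1 (mod 43).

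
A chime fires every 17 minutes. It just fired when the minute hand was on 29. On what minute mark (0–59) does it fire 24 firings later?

24·17 = 408.
408 = 6·60 + 48, so 408 mod 60 = 48.
(29 + 48) mod 60 = 17.

17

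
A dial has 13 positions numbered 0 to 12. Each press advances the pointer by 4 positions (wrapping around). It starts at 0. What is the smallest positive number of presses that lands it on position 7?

4⁻¹ ≡ 10 (mod 13) because 4·10 = 40 = 3·13 + 1.
Multiplying both sides by 10: x ≡ 10·7 = 70 ≡ 5 (mod 13).

5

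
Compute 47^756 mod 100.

Square-and-reduce mod 100: 47^1≡47, 47^2≡9, 47^4≡81, 47^8≡61, 47^16≡21, 47^32≡41, 47^64≡81, 47^128≡61, 47^256≡21, 47^512≡41.
756 = 4 + 16 + 32 + 64 + 128 + 512, so 47^756 ≡ 81·21·41·81·61·41 ≡ 21 (mod 100).

21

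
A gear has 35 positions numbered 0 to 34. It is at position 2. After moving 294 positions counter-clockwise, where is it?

294 = 8·35 + 14, so 294 mod 35 = 14.
(2 − 14) mod 35 = 23.

23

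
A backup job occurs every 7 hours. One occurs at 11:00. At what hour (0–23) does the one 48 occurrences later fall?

48·7 = 336.
Dividing 336 by 24 gives quotient 14 and remainder 0.
(11 + 0) mod 24 = 11.

11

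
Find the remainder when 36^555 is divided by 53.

Successive squares of 36 mod 53: 36^1≡36, 36^2≡24, 36^4≡46, 36^8≡49, 36^16≡16, 36^32≡44, 36^64≡28, 36^128≡42, 36^256≡15, 36^512≡13.
555 = 1 + 2 + 8 + 32 + 512, so 36^555 ≡ 36·24·49·44·13 ≡ 15 (mod 53).

15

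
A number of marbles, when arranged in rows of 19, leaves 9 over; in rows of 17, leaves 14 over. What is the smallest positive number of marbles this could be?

Since 17·9 ≡ 1 (mod 19), take x = 14 + 17·((9−14)·9 mod 19) = 14 + 17·12 = 218.
Check: 218 mod 19 = 9, 218 mod 17 = 14.

218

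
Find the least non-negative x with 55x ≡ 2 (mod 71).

62

The inverse of 55 mod 71 is 31 (since 55·31 = 1705 ≡ 1).
So x ≡ 31·2 = 62 ≡ 62 (mod 71).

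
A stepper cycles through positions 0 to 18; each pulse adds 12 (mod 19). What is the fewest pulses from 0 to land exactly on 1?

12·8 = 96 = 5·19 + 1, so 12⁻¹ ≡ 8 (mod 19).

8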